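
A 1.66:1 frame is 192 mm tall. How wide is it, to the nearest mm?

319 mm

At 1.66:1, 192 × 1.660 ≈ 318.72.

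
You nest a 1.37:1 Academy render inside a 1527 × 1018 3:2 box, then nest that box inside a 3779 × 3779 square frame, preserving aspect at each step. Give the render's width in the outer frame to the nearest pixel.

3451 px

1.37:1 Academy in 1527×1018: fills the height, so the render is 1394.66 × 1018.00.
Second fit — the 3:2 canvas into 3779×3779 spans the width: 3779.00 × 2519.33 (×2.4748 from 1527×1018).
So the render's width is 1394.66 × 2.4748 ≈ 3451.49.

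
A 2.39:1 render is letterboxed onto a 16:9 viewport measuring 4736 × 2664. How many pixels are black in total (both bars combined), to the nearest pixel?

3231894 pixels

2.39:1 (2.390) > 16:9 (1.778), so the render fills the width.
Content height = 4736 / 2.390 ≈ 1981.5900 px.
Black = 2664 − 1981.5900 = 682.4100 px.
Across the 4736-px span: 682.4100 × 4736 ≈ 3231894 px.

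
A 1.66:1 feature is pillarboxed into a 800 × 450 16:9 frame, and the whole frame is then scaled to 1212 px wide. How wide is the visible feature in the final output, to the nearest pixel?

At 800×450 the feature is height-limited, so width = 450 × 1.660 ≈ 747.00 px.
Scaling 800 → 1212 is ×1.5150, so the width becomes 747.00 × 1.5150 ≈ 1131.70 px.

1132 px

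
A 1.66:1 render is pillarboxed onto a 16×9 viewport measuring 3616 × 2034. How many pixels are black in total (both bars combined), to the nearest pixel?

1.66:1 (1.660) < 16×9 (1.778), so the render fills the height.
That makes the image 3376.4400 px wide (2034 × 1.660).
Black = 3616 − 3376.4400 = 239.5600 px.
Across the 2034-px span: 239.5600 × 2034 ≈ 487265 px.

487265 pixels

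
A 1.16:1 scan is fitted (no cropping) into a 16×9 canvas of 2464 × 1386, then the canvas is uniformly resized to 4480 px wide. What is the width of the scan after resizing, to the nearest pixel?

2923 px

At 2464×1386 the scan is height-limited, so width = 1386 × 1.160 ≈ 1607.76 px.
Scaling 2464 → 4480 is ×1.8182, so the width becomes 1607.76 × 1.8182 ≈ 2923.20 px.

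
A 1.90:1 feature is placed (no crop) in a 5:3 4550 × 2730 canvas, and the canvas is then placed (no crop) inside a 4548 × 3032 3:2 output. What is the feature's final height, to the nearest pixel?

First fit — 1.90:1 into 4550×2730 spans the width: 4550.00 × 2394.74.
5:3 in 4548×3032: fills the width, so the intermediate becomes 4548.00 × 2728.80 — a scale of ×0.9996.
The feature scales with it: height 2394.74 × 0.9996 ≈ 2393.68.

2394 px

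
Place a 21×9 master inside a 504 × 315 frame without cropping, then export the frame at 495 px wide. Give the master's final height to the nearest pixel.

Fitted into 504×315, the master spans the width; its height is 504 × 9/21 ≈ 216.00 px.
Resizing to 495 px wide multiplies everything by 0.9821: 216.00 → 212.14 px.

212 px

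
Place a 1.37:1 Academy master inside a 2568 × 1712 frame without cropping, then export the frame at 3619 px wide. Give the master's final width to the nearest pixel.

At 2568×1712 the master is height-limited, so width = 1712 × 1.370 ≈ 2345.44 px.
The frame scales by 3619/2568 = 1.4093; 2345.44 × 1.4093 ≈ 3305.35 px.

3305 px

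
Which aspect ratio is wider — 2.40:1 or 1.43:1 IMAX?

2.4 and 1.43; 2.4 > 1.43.

2.40:1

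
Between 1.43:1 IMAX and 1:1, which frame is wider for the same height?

1.43:1 IMAX

1.43 and 1; 1.43 > 1.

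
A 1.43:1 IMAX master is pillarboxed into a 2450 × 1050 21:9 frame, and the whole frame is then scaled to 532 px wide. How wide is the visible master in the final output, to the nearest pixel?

326 px

In the 2450×1050 frame the master fills the height: width = 1050 × 1.430 ≈ 1501.50 px.
The frame scales by 532/2450 = 0.2171; 1501.50 × 0.2171 ≈ 326.04 px.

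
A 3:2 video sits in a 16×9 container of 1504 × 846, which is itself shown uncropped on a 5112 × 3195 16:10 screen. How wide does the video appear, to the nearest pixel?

3:2 in 1504×846: fills the height, so the video is 1269.00 × 846.00.
The 16×9 canvas is width-limited in 5112×3195, giving 5112.00 × 2875.50; scale factor 3.3989.
Applying the same ×3.3989: 1269.00 → 4313.25.

4313 px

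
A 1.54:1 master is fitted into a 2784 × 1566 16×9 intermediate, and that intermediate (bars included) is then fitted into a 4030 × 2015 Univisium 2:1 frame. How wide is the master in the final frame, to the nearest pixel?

3103 px

First fit — 1.54:1 into 2784×1566 spans the height: 2411.64 × 1566.00.
16×9 in 4030×2015: fills the height, so the intermediate becomes 3582.22 × 2015.00 — a scale of ×1.2867.
Applying the same ×1.2867: 2411.64 → 3103.10.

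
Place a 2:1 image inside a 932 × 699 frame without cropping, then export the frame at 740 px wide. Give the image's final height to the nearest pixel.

370 px

At 932×699 the image is width-limited, so height = 932 × 1/2 ≈ 466.00 px.
Scaling 932 → 740 is ×0.7940, so the height becomes 466.00 × 0.7940 ≈ 370.00 px.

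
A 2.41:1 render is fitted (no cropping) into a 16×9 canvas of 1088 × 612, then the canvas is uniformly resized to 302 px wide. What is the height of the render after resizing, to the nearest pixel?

At 1088×612 the render is width-limited, so height = 1088 / 2.410 ≈ 451.45 px.
The frame scales by 302/1088 = 0.2776; 451.45 × 0.2776 ≈ 125.31 px.

125 px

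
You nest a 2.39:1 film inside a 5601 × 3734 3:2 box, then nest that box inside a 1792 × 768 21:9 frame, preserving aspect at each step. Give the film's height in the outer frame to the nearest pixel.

Inside the 5601×3734 canvas the film is width-limited at 5601.00 × 2343.51.
The 3:2 canvas is height-limited in 1792×768, giving 1152.00 × 768.00; scale factor 0.2057.
So the film's height is 2343.51 × 0.2057 ≈ 482.01.

482 px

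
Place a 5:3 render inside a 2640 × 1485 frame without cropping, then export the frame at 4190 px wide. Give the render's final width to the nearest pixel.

3928 px

Fitted into 2640×1485, the render spans the height; its width is 1485 × 5/3 ≈ 2475.00 px.
Resizing to 4190 px wide multiplies everything by 1.5871: 2475.00 → 3928.12 px.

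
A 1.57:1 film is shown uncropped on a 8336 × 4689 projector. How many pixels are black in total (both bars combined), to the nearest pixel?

1.57:1 (1.570) < 16×9 (1.778), so the film fills the height.
The film is 4689 × 1.570 ≈ 7361.7300 px wide.
Leftover width: 8336 − 7361.7300 = 974.2700 px.
Bar area = 974.2700 × 4689 ≈ 4568352 px.

4568352 pixels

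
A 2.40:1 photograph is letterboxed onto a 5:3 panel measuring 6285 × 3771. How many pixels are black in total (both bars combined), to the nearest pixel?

2.40:1 (2.400) > 5:3 (1.667), so the photograph fills the width.
That makes the image 2618.7500 px tall (6285 / 2.400).
Black = 3771 − 2618.7500 = 1152.2500 px.
Across the 6285-px span: 1152.2500 × 6285 ≈ 7241891 px.

7241891 pixels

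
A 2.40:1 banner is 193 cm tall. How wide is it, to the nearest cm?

At 2.40:1, 193 × 2.400 ≈ 463.20.

463 cm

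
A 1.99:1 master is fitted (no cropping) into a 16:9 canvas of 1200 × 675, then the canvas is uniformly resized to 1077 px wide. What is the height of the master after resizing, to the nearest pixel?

At 1200×675 the master is width-limited, so height = 1200 / 1.990 ≈ 603.02 px.
Resizing to 1077 px wide multiplies everything by 0.8975: 603.02 → 541.21 px.

541 px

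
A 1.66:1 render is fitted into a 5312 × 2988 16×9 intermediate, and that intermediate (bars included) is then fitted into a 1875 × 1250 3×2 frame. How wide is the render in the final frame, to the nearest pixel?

1751 px

1.66:1 in 5312×2988: fills the height, so the render is 4960.08 × 2988.00.
16×9 in 1875×1250: fills the width, so the intermediate becomes 1875.00 × 1054.69 — a scale of ×0.3530.
The render scales with it: width 4960.08 × 0.3530 ≈ 1750.78.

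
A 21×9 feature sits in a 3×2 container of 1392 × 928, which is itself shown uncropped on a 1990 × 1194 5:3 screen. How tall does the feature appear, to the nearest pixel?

768 px

21×9 in 1392×928: fills the width, so the feature is 1392.00 × 596.57.
The 3×2 canvas is height-limited in 1990×1194, giving 1791.00 × 1194.00; scale factor 1.2866.
So the feature's height is 596.57 × 1.2866 ≈ 767.57.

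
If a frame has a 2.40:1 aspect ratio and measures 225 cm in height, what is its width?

225 × 2.400 = 540.

540 cm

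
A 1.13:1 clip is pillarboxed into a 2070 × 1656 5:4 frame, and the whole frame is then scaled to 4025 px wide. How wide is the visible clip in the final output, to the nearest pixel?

3639 px

At 2070×1656 the clip is height-limited, so width = 1656 × 1.130 ≈ 1871.28 px.
The frame scales by 4025/2070 = 1.9444; 1871.28 × 1.9444 ≈ 3638.60 px.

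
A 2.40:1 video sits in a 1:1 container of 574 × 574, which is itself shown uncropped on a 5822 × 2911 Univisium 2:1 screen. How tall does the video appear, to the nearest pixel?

1213 px

First fit — 2.40:1 into 574×574 spans the width: 574.00 × 239.17.
Second fit — the 1:1 canvas into 5822×2911 spans the height: 2911.00 × 2911.00 (×5.0714 from 574×574).
So the video's height is 239.17 × 5.0714 ≈ 1212.92.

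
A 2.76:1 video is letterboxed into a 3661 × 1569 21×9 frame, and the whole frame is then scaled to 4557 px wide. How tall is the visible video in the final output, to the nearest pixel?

In the 3661×1569 frame the video fills the width: height = 3661 / 2.760 ≈ 1326.45 px.
The frame scales by 4557/3661 = 1.2447; 1326.45 × 1.2447 ≈ 1651.09 px.

1651 px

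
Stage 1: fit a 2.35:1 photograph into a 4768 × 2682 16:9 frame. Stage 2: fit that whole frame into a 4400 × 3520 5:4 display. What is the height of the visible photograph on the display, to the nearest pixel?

Inside the 4768×2682 canvas the photograph is width-limited at 4768.00 × 2028.94.
The 16:9 canvas is width-limited in 4400×3520, giving 4400.00 × 2475.00; scale factor 0.9228.
Applying the same ×0.9228: 2028.94 → 1872.34.

1872 px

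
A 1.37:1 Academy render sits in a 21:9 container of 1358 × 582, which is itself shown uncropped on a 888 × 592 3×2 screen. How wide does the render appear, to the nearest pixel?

First fit — 1.37:1 Academy into 1358×582 spans the height: 797.34 × 582.00.
Second fit — the 21:9 canvas into 888×592 spans the width: 888.00 × 380.57 (×0.6539 from 1358×582).
Applying the same ×0.6539: 797.34 → 521.38.

521 px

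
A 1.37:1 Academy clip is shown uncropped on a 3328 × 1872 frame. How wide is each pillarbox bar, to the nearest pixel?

Since 1.370 < 1.778, the clip is height-limited.
That makes the image 2564.64 px wide (1872 × 1.370).
Leftover width: 3328 − 2564.64 = 763.36 px → 381.68 each side.

382 px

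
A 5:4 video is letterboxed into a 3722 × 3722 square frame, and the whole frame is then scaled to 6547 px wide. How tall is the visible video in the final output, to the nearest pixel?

In the 3722×3722 frame the video fills the width: height = 3722 × 4/5 ≈ 2977.60 px.
The frame scales by 6547/3722 = 1.7590; 2977.60 × 1.7590 ≈ 5237.60 px.

5238 px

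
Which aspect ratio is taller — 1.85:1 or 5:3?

5:3

1.85 and 5:3 = 1.667; 1.85 > 1.667. The smaller width-to-height ratio is the taller frame.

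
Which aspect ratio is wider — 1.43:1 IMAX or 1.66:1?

1.66:1

1.43 and 1.66; 1.66 > 1.43.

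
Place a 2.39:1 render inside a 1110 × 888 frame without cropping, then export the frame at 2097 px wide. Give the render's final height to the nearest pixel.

877 px

At 1110×888 the render is width-limited, so height = 1110 / 2.390 ≈ 464.44 px.
Resizing to 2097 px wide multiplies everything by 1.8892: 464.44 → 877.41 px.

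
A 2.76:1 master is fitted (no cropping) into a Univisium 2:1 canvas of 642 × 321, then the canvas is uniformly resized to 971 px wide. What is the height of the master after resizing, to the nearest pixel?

Fitted into 642×321, the master spans the width; its height is 642 / 2.760 ≈ 232.61 px.
Scaling 642 → 971 is ×1.5125, so the height becomes 232.61 × 1.5125 ≈ 351.81 px.

352 px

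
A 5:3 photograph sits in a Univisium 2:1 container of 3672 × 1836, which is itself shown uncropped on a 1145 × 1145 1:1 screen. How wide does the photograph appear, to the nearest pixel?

First fit — 5:3 into 3672×1836 spans the height: 3060.00 × 1836.00.
The Univisium 2:1 canvas is width-limited in 1145×1145, giving 1145.00 × 572.50; scale factor 0.3118.
So the photograph's width is 3060.00 × 0.3118 ≈ 954.17.

954 px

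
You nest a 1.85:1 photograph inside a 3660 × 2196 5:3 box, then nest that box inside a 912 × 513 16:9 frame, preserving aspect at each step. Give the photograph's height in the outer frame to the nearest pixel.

1.85:1 in 3660×2196: fills the width, so the photograph is 3660.00 × 1978.38.
5:3 in 912×513: fills the height, so the intermediate becomes 855.00 × 513.00 — a scale of ×0.2336.
So the photograph's height is 1978.38 × 0.2336 ≈ 462.16.

462 px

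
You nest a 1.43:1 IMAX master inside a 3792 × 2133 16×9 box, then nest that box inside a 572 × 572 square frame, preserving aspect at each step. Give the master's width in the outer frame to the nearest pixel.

1.43:1 IMAX in 3792×2133: fills the height, so the master is 3050.19 × 2133.00.
The 16×9 canvas is width-limited in 572×572, giving 572.00 × 321.75; scale factor 0.1508.
So the master's width is 3050.19 × 0.1508 ≈ 460.10.

460 px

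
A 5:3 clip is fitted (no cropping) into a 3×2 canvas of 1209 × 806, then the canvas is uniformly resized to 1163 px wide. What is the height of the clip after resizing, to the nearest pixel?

698 px

Fitted into 1209×806, the clip spans the width; its height is 1209 × 3/5 ≈ 725.40 px.
The frame scales by 1163/1209 = 0.9620; 725.40 × 0.9620 ≈ 697.80 px.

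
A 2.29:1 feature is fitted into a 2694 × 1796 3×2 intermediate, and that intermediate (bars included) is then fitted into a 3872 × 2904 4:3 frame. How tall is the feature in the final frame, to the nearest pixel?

1691 px

First fit — 2.29:1 into 2694×1796 spans the width: 2694.00 × 1176.42.
The 3×2 canvas is width-limited in 3872×2904, giving 3872.00 × 2581.33; scale factor 1.4373.
So the feature's height is 1176.42 × 1.4373 ≈ 1690.83.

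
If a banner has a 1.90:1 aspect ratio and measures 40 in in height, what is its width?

40 × 1.900 = 76.

76 in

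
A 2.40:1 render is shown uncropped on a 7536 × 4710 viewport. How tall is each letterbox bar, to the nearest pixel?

Since 2.400 > 1.600, the render is width-limited.
The render is 7536 / 2.400 ≈ 3140.00 px tall.
4710 − 3140.00 = 1570.00 px of bars (785.00 each).

785 px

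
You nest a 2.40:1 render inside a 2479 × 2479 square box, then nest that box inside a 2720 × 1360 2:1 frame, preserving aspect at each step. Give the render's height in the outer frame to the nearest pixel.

567 px

2.40:1 in 2479×2479: fills the width, so the render is 2479.00 × 1032.92.
Second fit — the square canvas into 2720×1360 spans the height: 1360.00 × 1360.00 (×0.5486 from 2479×2479).
So the render's height is 1032.92 × 0.5486 ≈ 566.67.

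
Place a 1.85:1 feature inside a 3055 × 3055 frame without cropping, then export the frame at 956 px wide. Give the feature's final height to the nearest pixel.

At 3055×3055 the feature is width-limited, so height = 3055 / 1.850 ≈ 1651.35 px.
Resizing to 956 px wide multiplies everything by 0.3129: 1651.35 → 516.76 px.

517 px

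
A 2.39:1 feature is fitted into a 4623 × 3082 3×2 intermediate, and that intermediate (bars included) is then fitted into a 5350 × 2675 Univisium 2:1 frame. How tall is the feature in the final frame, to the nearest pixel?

2.39:1 in 4623×3082: fills the width, so the feature is 4623.00 × 1934.31.
The 3×2 canvas is height-limited in 5350×2675, giving 4012.50 × 2675.00; scale factor 0.8679.
Applying the same ×0.8679: 1934.31 → 1678.87.

1679 px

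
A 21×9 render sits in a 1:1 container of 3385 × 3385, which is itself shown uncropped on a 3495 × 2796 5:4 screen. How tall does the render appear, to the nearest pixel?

21×9 in 3385×3385: fills the width, so the render is 3385.00 × 1450.71.
1:1 in 3495×2796: fills the height, so the intermediate becomes 2796.00 × 2796.00 — a scale of ×0.8260.
The render scales with it: height 1450.71 × 0.8260 ≈ 1198.29.

1198 px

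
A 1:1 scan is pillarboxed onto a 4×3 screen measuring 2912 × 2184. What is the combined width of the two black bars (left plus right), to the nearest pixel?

1:1 is narrower than 4×3, so it spans the full height.
Content width = 2184 × 1/1 ≈ 2184.00 px.
Black = 2912 − 2184.00 = 728.00 px.

728 px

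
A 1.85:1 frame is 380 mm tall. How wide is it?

380 × 1.850 = 703.

703 mm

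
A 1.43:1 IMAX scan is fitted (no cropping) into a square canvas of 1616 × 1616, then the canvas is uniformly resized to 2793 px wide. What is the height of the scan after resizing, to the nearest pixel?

1953 px

Fitted into 1616×1616, the scan spans the width; its height is 1616 / 1.430 ≈ 1130.07 px.
Scaling 1616 → 2793 is ×1.7283, so the height becomes 1130.07 × 1.7283 ≈ 1953.15 px.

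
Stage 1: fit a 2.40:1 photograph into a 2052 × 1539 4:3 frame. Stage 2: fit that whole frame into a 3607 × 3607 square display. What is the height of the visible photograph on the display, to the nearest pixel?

1503 px

Inside the 2052×1539 canvas the photograph is width-limited at 2052.00 × 855.00.
Second fit — the 4:3 canvas into 3607×3607 spans the width: 3607.00 × 2705.25 (×1.7578 from 2052×1539).
Applying the same ×1.7578: 855.00 → 1502.92.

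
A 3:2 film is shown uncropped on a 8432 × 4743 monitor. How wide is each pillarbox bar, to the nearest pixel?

Since 1.500 < 1.778, the film is height-limited.
The film is 4743 × 3/2 ≈ 7114.50 px wide.
Black = 8432 − 7114.50 = 1317.50 px, or 658.75 per bar.

659 px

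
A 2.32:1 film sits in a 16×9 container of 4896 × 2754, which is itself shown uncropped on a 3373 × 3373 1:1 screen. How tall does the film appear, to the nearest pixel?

Inside the 4896×2754 canvas the film is width-limited at 4896.00 × 2110.34.
The 16×9 canvas is width-limited in 3373×3373, giving 3373.00 × 1897.31; scale factor 0.6889.
The film scales with it: height 2110.34 × 0.6889 ≈ 1453.88.

1454 px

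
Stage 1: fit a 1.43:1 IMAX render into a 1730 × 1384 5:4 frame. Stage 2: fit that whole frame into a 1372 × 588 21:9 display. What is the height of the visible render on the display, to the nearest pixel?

1.43:1 IMAX in 1730×1384: fills the width, so the render is 1730.00 × 1209.79.
5:4 in 1372×588: fills the height, so the intermediate becomes 735.00 × 588.00 — a scale of ×0.4249.
The render scales with it: height 1209.79 × 0.4249 ≈ 513.99.

514 px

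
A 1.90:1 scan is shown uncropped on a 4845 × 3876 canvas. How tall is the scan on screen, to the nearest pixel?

2550 px

1.90:1 is wider than 5:4, so it spans the full width.
Content height = 4845 / 1.900 ≈ 2550.00 px.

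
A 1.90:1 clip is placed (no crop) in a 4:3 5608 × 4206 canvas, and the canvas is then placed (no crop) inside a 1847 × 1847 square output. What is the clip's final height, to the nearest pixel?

1.90:1 in 5608×4206: fills the width, so the clip is 5608.00 × 2951.58.
4:3 in 1847×1847: fills the width, so the intermediate becomes 1847.00 × 1385.25 — a scale of ×0.3294.
Applying the same ×0.3294: 2951.58 → 972.11.

972 px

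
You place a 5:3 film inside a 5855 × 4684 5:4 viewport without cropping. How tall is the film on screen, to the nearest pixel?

3513 px

5:3 is wider than 5:4, so it spans the full width.
Content height = 5855 × 3/5 ≈ 3513.00 px.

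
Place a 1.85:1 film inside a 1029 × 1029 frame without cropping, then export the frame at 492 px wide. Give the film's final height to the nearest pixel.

266 px

In the 1029×1029 frame the film fills the width: height = 1029 / 1.850 ≈ 556.22 px.
Scaling 1029 → 492 is ×0.4781, so the height becomes 556.22 × 0.4781 ≈ 265.95 px.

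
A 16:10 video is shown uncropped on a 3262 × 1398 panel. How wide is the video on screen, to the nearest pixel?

Since 1.600 < 2.333, the video is height-limited.
That makes the image 2236.80 px wide (1398 × 16/10).

2237 px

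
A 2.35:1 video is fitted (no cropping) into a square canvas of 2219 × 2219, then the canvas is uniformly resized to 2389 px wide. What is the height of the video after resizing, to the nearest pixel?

1017 px

In the 2219×2219 frame the video fills the width: height = 2219 / 2.350 ≈ 944.26 px.
Scaling 2219 → 2389 is ×1.0766, so the height becomes 944.26 × 1.0766 ≈ 1016.60 px.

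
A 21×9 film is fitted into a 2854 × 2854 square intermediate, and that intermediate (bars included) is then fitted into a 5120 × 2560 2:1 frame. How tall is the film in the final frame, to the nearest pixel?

21×9 in 2854×2854: fills the width, so the film is 2854.00 × 1223.14.
Second fit — the square canvas into 5120×2560 spans the height: 2560.00 × 2560.00 (×0.8970 from 2854×2854).
The film scales with it: height 1223.14 × 0.8970 ≈ 1097.14.

1097 px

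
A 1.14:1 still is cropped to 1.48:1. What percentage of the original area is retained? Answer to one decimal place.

Going from 1.14:1 to 1.48:1 means cutting height while keeping width.
(1.140)/(1.480) ≈ 0.770 of the area survives.

77.0%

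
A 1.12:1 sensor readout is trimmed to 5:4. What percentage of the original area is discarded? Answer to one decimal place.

10.4%

Going from 1.12:1 to 5:4 means cutting height while keeping width.
Fraction kept = (1.120)/(1.250) ≈ 89.60%, so 10.40% is lost.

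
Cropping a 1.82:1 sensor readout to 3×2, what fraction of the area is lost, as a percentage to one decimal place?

17.6%

The height stays; only width is cut (since 3×2 is narrower than 1.82:1).
Fraction kept = (1.500)/(1.820) ≈ 82.42%, so 17.58% is lost.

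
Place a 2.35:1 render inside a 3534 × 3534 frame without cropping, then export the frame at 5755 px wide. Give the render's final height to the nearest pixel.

2449 px

At 3534×3534 the render is width-limited, so height = 3534 / 2.350 ≈ 1503.83 px.
Scaling 3534 → 5755 is ×1.6285, so the height becomes 1503.83 × 1.6285 ≈ 2448.94 px.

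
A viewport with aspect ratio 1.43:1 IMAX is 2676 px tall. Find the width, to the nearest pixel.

3827 px

Width = 2676 × 1.430 = 3826.68.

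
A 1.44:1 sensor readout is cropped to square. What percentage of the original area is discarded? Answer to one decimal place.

30.6%

square is narrower than 1.44:1, so the crop keeps the full height and trims the width.
Area ratio = (1.000)/(1.440) = 69.44%; the remaining 30.56% is cropped out.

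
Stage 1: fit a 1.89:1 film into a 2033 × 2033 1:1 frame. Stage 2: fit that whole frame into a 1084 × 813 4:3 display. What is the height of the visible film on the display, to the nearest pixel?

430 px

Inside the 2033×2033 canvas the film is width-limited at 2033.00 × 1075.66.
1:1 in 1084×813: fills the height, so the intermediate becomes 813.00 × 813.00 — a scale of ×0.3999.
So the film's height is 1075.66 × 0.3999 ≈ 430.16.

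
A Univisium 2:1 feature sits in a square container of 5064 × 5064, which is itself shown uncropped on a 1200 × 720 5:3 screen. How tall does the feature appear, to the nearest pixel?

Inside the 5064×5064 canvas the feature is width-limited at 5064.00 × 2532.00.
Second fit — the square canvas into 1200×720 spans the height: 720.00 × 720.00 (×0.1422 from 5064×5064).
So the feature's height is 2532.00 × 0.1422 ≈ 360.00.

360 px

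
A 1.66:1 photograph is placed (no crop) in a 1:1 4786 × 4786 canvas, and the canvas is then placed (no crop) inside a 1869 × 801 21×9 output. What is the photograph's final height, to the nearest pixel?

483 px

Inside the 4786×4786 canvas the photograph is width-limited at 4786.00 × 2883.13.
Second fit — the 1:1 canvas into 1869×801 spans the height: 801.00 × 801.00 (×0.1674 from 4786×4786).
So the photograph's height is 2883.13 × 0.1674 ≈ 482.53.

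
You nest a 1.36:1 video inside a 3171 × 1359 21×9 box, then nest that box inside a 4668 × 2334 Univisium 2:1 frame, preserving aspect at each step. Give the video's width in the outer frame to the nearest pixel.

2721 px

1.36:1 in 3171×1359: fills the height, so the video is 1848.24 × 1359.00.
21×9 in 4668×2334: fills the width, so the intermediate becomes 4668.00 × 2000.57 — a scale of ×1.4721.
The video scales with it: width 1848.24 × 1.4721 ≈ 2720.78.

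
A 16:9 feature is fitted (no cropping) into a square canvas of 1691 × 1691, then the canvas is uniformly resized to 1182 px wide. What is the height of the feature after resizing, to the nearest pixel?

At 1691×1691 the feature is width-limited, so height = 1691 × 9/16 ≈ 951.19 px.
The frame scales by 1182/1691 = 0.6990; 951.19 × 0.6990 ≈ 664.88 px.

665 px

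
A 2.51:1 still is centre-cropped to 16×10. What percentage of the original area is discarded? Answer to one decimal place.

36.3%

16×10 is narrower than 2.51:1, so the crop keeps the full height and trims the width.
Fraction kept = (1.600)/(2.510) ≈ 63.75%, so 36.25% is lost.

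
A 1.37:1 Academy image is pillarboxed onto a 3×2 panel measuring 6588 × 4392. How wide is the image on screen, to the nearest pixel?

Since 1.370 < 1.500, the image is height-limited.
Content width = 4392 × 1.370 ≈ 6017.04 px.

6017 px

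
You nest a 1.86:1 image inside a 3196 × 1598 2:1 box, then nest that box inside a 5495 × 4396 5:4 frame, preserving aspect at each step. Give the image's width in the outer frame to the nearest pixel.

5110 px

Inside the 3196×1598 canvas the image is height-limited at 2972.28 × 1598.00.
2:1 in 5495×4396: fills the width, so the intermediate becomes 5495.00 × 2747.50 — a scale of ×1.7193.
The image scales with it: width 2972.28 × 1.7193 ≈ 5110.35.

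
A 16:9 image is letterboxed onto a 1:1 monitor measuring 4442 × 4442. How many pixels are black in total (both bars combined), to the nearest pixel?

8632472 pixels

Since 1.778 > 1.000, the image is width-limited.
That makes the image 2498.6250 px tall (4442 × 9/16).
Leftover height: 4442 − 2498.6250 = 1943.3750 px.
Across the 4442-px span: 1943.3750 × 4442 ≈ 8632472 px.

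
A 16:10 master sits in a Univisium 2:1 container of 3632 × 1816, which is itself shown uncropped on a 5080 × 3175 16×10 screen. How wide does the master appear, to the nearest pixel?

4064 px

First fit — 16:10 into 3632×1816 spans the height: 2905.60 × 1816.00.
Univisium 2:1 in 5080×3175: fills the width, so the intermediate becomes 5080.00 × 2540.00 — a scale of ×1.3987.
Applying the same ×1.3987: 2905.60 → 4064.00.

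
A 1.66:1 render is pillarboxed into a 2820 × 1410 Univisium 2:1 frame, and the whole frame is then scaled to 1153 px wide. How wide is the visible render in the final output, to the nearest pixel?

957 px

In the 2820×1410 frame the render fills the height: width = 1410 × 1.660 ≈ 2340.60 px.
Resizing to 1153 px wide multiplies everything by 0.4089: 2340.60 → 956.99 px.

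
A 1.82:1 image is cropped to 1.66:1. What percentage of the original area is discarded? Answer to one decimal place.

Going from 1.82:1 to 1.66:1 means cutting width while keeping height.
Fraction kept = (1.660)/(1.820) ≈ 91.21%, so 8.79% is lost.

8.8%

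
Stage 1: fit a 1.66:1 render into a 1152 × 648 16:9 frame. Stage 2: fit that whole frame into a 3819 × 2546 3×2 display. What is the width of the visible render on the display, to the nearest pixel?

First fit — 1.66:1 into 1152×648 spans the height: 1075.68 × 648.00.
The 16:9 canvas is width-limited in 3819×2546, giving 3819.00 × 2148.19; scale factor 3.3151.
Applying the same ×3.3151: 1075.68 → 3565.99.

3566 px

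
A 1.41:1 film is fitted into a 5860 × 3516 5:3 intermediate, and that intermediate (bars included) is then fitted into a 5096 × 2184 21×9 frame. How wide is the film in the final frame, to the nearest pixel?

First fit — 1.41:1 into 5860×3516 spans the height: 4957.56 × 3516.00.
5:3 in 5096×2184: fills the height, so the intermediate becomes 3640.00 × 2184.00 — a scale of ×0.6212.
So the film's width is 4957.56 × 0.6212 ≈ 3079.44.

3079 px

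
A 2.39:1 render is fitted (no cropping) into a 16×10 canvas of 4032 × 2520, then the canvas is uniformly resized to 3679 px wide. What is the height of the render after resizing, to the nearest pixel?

Fitted into 4032×2520, the render spans the width; its height is 4032 / 2.390 ≈ 1687.03 px.
Scaling 4032 → 3679 is ×0.9125, so the height becomes 1687.03 × 0.9125 ≈ 1539.33 px.

1539 px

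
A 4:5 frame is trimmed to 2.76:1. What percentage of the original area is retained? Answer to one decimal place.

29.0%

2.76:1 is wider than 4:5, so the crop keeps the full width and trims the height.
Fraction kept = (0.800)/(2.760) ≈ 28.99%.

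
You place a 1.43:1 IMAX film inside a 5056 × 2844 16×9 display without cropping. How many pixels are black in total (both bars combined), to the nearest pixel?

2812944 pixels

1.43:1 IMAX (1.430) < 16×9 (1.778), so the film fills the height.
Content width = 2844 × 1.430 ≈ 4066.9200 px.
Leftover width: 5056 − 4066.9200 = 989.0800 px.
That's 989.0800 × 2844 ≈ 2812944 black pixels.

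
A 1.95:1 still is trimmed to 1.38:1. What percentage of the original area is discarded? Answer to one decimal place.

1.38:1 is narrower than 1.95:1, so the crop keeps the full height and trims the width.
(1.380)/(1.950) ≈ 0.708 of the area survives, leaving 29.23% discarded.

29.2%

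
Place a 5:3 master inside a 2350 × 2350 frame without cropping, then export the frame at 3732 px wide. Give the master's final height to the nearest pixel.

At 2350×2350 the master is width-limited, so height = 2350 × 3/5 ≈ 1410.00 px.
Scaling 2350 → 3732 is ×1.5881, so the height becomes 1410.00 × 1.5881 ≈ 2239.20 px.

2239 px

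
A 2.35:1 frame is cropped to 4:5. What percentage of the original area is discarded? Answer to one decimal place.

66.0%

Going from 2.35:1 to 4:5 means cutting width while keeping height.
(0.800)/(2.350) ≈ 0.340 of the area survives, leaving 65.96% discarded.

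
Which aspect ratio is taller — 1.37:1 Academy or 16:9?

1.37:1 Academy

1.37 and 16:9 = 1.778; 1.778 > 1.37. The smaller width-to-height ratio is the taller frame.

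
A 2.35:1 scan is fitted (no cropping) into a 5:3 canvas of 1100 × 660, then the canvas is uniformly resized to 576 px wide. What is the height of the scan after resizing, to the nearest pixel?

245 px

In the 1100×660 frame the scan fills the width: height = 1100 / 2.350 ≈ 468.09 px.
Scaling 1100 → 576 is ×0.5236, so the height becomes 468.09 × 0.5236 ≈ 245.11 px.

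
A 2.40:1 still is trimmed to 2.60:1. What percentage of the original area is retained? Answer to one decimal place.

Going from 2.40:1 to 2.60:1 means cutting height while keeping width.
Fraction kept = (2.400)/(2.600) ≈ 92.31%.

92.3%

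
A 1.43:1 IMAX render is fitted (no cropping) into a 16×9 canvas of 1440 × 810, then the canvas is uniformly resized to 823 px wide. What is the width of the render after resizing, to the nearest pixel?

662 px

At 1440×810 the render is height-limited, so width = 810 × 1.430 ≈ 1158.30 px.
The frame scales by 823/1440 = 0.5715; 1158.30 × 0.5715 ≈ 662.00 px.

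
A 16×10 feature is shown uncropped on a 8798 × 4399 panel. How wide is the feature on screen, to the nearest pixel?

16×10 (1.600) < 2:1 (2.000), so the feature fills the height.
The feature is 4399 × 16/10 ≈ 7038.40 px wide.

7038 px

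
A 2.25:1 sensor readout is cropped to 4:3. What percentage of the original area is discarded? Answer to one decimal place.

40.7%

4:3 is narrower than 2.25:1, so the crop keeps the full height and trims the width.
Fraction kept = (1.333)/(2.250) ≈ 59.26%, so 40.74% is lost.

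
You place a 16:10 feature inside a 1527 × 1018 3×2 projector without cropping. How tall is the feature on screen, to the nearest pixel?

954 px

Since 1.600 > 1.500, the feature is width-limited.
The feature is 1527 × 10/16 ≈ 954.38 px tall.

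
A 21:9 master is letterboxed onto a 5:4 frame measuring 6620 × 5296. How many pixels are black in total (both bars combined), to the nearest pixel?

21:9 is wider than 5:4, so it spans the full width.
Content height = 6620 × 9/21 ≈ 2837.1429 px.
5296 − 2837.1429 = 2458.8571 px of bars.
Bar area = 2458.8571 × 6620 ≈ 16277634 px.

16277634 pixels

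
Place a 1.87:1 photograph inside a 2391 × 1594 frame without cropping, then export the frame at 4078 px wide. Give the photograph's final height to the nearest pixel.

2181 px

At 2391×1594 the photograph is width-limited, so height = 2391 / 1.870 ≈ 1278.61 px.
The frame scales by 4078/2391 = 1.7056; 1278.61 × 1.7056 ≈ 2180.75 px.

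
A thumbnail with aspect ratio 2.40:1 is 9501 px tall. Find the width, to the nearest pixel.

9501 × 2.400 = 22802.40.

22802 px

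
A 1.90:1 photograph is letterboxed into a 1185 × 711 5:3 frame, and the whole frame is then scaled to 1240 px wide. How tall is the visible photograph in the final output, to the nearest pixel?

Fitted into 1185×711, the photograph spans the width; its height is 1185 / 1.900 ≈ 623.68 px.
Resizing to 1240 px wide multiplies everything by 1.0464: 623.68 → 652.63 px.

653 px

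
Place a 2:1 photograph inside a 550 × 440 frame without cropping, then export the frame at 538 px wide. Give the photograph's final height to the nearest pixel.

269 px

In the 550×440 frame the photograph fills the width: height = 550 × 1/2 ≈ 275.00 px.
Resizing to 538 px wide multiplies everything by 0.9782: 275.00 → 269.00 px.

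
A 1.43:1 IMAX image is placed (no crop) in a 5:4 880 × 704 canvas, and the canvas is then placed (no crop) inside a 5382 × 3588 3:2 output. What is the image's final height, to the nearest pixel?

3136 px

First fit — 1.43:1 IMAX into 880×704 spans the width: 880.00 × 615.38.
Second fit — the 5:4 canvas into 5382×3588 spans the height: 4485.00 × 3588.00 (×5.0966 from 880×704).
So the image's height is 615.38 × 5.0966 ≈ 3136.36.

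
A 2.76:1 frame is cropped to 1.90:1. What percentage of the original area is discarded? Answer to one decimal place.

1.90:1 is narrower than 2.76:1, so the crop keeps the full height and trims the width.
(1.900)/(2.760) ≈ 0.688 of the area survives, leaving 31.16% discarded.

31.2%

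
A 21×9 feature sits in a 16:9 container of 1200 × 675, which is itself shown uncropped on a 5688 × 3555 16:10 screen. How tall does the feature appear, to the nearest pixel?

2438 px

First fit — 21×9 into 1200×675 spans the width: 1200.00 × 514.29.
16:9 in 5688×3555: fills the width, so the intermediate becomes 5688.00 × 3199.50 — a scale of ×4.7400.
So the feature's height is 514.29 × 4.7400 ≈ 2437.71.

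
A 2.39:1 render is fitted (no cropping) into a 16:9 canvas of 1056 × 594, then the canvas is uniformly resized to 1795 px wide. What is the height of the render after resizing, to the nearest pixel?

Fitted into 1056×594, the render spans the width; its height is 1056 / 2.390 ≈ 441.84 px.
Scaling 1056 → 1795 is ×1.6998, so the height becomes 441.84 × 1.6998 ≈ 751.05 px.

751 px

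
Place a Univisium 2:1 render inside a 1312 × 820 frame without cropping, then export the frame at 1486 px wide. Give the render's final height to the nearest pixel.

Fitted into 1312×820, the render spans the width; its height is 1312 × 1/2 ≈ 656.00 px.
Scaling 1312 → 1486 is ×1.1326, so the height becomes 656.00 × 1.1326 ≈ 743.00 px.

743 px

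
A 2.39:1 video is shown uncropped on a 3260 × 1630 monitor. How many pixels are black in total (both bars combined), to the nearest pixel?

867105 pixels

2.39:1 is wider than 2:1, so it spans the full width.
The video is 3260 / 2.390 ≈ 1364.0167 px tall.
1630 − 1364.0167 = 265.9833 px of bars.
That's 265.9833 × 3260 ≈ 867105 black pixels.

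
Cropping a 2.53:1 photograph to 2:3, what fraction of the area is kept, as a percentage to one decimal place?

26.4%

2:3 is narrower than 2.53:1, so the crop keeps the full height and trims the width.
Fraction kept = (0.667)/(2.530) ≈ 26.35%.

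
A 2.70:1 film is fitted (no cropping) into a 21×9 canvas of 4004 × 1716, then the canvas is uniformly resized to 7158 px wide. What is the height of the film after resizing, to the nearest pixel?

At 4004×1716 the film is width-limited, so height = 4004 / 2.700 ≈ 1482.96 px.
Scaling 4004 → 7158 is ×1.7877, so the height becomes 1482.96 × 1.7877 ≈ 2651.11 px.

2651 px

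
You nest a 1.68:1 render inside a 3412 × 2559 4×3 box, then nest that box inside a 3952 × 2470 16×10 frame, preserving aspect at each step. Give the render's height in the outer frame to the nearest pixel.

1960 px

Inside the 3412×2559 canvas the render is width-limited at 3412.00 × 2030.95.
The 4×3 canvas is height-limited in 3952×2470, giving 3293.33 × 2470.00; scale factor 0.9652.
The render scales with it: height 2030.95 × 0.9652 ≈ 1960.32.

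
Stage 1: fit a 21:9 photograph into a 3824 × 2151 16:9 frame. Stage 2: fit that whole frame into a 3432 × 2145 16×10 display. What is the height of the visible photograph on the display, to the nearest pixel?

First fit — 21:9 into 3824×2151 spans the width: 3824.00 × 1638.86.
Second fit — the 16:9 canvas into 3432×2145 spans the width: 3432.00 × 1930.50 (×0.8975 from 3824×2151).
Applying the same ×0.8975: 1638.86 → 1470.86.

1471 px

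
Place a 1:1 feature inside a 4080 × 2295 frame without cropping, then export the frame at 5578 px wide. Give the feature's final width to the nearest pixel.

In the 4080×2295 frame the feature fills the height: width = 2295 × 1/1 ≈ 2295.00 px.
The frame scales by 5578/4080 = 1.3672; 2295.00 × 1.3672 ≈ 3137.62 px.

3138 px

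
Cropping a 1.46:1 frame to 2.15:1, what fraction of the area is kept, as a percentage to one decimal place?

2.15:1 is wider than 1.46:1, so the crop keeps the full width and trims the height.
Area ratio = (1.460)/(2.150) = 67.91% retained.

67.9%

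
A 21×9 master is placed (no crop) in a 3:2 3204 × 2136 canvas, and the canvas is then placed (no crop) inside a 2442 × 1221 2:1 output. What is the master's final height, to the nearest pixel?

785 px

Inside the 3204×2136 canvas the master is width-limited at 3204.00 × 1373.14.
3:2 in 2442×1221: fills the height, so the intermediate becomes 1831.50 × 1221.00 — a scale of ×0.5716.
So the master's height is 1373.14 × 0.5716 ≈ 784.93.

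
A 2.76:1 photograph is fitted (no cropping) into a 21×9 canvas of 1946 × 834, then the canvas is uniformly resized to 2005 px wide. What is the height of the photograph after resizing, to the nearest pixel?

At 1946×834 the photograph is width-limited, so height = 1946 / 2.760 ≈ 705.07 px.
The frame scales by 2005/1946 = 1.0303; 705.07 × 1.0303 ≈ 726.45 px.

726 px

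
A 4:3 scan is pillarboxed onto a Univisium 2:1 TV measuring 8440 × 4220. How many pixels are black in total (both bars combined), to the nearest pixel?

Since 1.333 < 2.000, the scan is height-limited.
That makes the image 5626.6667 px wide (4220 × 4/3).
Leftover width: 8440 − 5626.6667 = 2813.3333 px.
That's 2813.3333 × 4220 ≈ 11872267 black pixels.

11872267 pixels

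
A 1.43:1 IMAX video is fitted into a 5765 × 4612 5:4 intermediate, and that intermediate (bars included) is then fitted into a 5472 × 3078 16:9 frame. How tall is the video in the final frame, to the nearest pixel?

1.43:1 IMAX in 5765×4612: fills the width, so the video is 5765.00 × 4031.47.
5:4 in 5472×3078: fills the height, so the intermediate becomes 3847.50 × 3078.00 — a scale of ×0.6674.
The video scales with it: height 4031.47 × 0.6674 ≈ 2690.56.

2691 px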